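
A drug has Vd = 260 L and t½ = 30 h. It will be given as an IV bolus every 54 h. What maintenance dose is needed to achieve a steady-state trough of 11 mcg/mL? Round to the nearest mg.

7099 mg

τ/t½ = 54/30 ≈ 1.8, so f = (1/2)^(54/30) ≈ 0.287175.
Cmin,ss = (D/Vd)·f/(1−f), so D = Cmin,ss·Vd·(1−f)/f.
D = 11 × 260 × (1−f)/f ≈ 11 × 260 × 2.48220 ≈ 7099.09 mg.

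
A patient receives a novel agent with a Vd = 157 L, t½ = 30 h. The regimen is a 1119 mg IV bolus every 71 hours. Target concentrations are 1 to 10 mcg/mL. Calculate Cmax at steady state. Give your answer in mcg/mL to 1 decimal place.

8.8 mcg/mL

τ/t½ = 71/30 ≈ 2.3667, so fraction remaining f = (1/2)^(71/30) ≈ 0.1939.
Accumulation ratio R = 1/(1 − f) ≈ 1/0.8061 ≈ 1.2405.
Single-dose peak C₀ = D/Vd = 1119/157 ≈ 7.127 mcg/mL.
Steady-state peak Cmax,ss = C₀·R ≈ 7.127 × 1.2405 ≈ 8.841 mcg/mL.
Peak 8.8 mcg/mL vs MTC 10 mcg/mL: below toxic threshold.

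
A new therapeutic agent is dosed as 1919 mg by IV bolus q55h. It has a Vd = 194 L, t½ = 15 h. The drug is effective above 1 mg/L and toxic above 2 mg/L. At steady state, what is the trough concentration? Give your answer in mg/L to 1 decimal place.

0.8 mg/L

k = ln2/t½ = ln2/15 ≈ 0.046210 h⁻¹; fraction remaining f = e^(−kτ) = e^(−0.046210×55) ≈ 0.0787.
At steady state, accumulation factor R = 1/(1 − e^(−kτ)) ≈ 1.0854.
Single-dose peak C₀ = D/Vd = 1919/194 ≈ 9.892 mg/L.
Cmax,ss = C₀/(1 − f) ≈ 9.892/0.9213 ≈ 10.737 mg/L.
Steady-state trough Cmin,ss = Cmax,ss·f ≈ 10.737 × 0.0787 ≈ 0.845 mg/L.
Trough 0.8 mg/L vs MEC 1 mg/L: subtherapeutic.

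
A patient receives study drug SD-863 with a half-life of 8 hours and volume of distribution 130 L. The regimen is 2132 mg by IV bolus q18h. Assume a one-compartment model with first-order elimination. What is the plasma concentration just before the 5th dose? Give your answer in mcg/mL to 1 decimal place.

4.4 mcg/mL

f = (1/2)^(τ/t½) = (1/2)^(18/8) ≈ 0.2102.
C₀ = D/Vd = 2132/130 ≈ 16.400 mcg/mL.
Before the 5th dose, 4 doses have been given. Superposition: Cmin = C₀·(f + f² + … + f^4).
≈ 16.400 × (0.2102 + 0.0442 + 0.0093 + 0.0020) ≈ 16.400 × 0.2657 ≈ 4.357 mcg/mL.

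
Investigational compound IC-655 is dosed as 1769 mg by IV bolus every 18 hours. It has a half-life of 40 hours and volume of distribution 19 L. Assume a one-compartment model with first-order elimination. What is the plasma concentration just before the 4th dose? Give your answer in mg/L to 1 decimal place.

f = (1/2)^(τ/t½) = (1/2)^(18/40) ≈ 0.7320.
C₀ = D/Vd = 1769/19 ≈ 93.105 mg/L.
Before the 4th dose, 3 doses have been given. Superposition: Cmin = C₀·(f + f² + … + f^3).
≈ 93.105 × (0.7320 + 0.5358 + 0.3922) ≈ 93.105 × 1.6600 ≈ 154.554 mg/L.

154.6 mg/L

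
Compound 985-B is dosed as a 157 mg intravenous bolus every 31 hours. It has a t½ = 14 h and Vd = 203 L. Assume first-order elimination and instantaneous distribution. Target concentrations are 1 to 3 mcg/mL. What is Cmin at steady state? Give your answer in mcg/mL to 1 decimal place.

0.2 mcg/mL

Over one 31-h interval, 31/14 ≈ 2.2143 half-lives elapse, leaving f ≈ 0.2155 of each dose.
At steady state, accumulation factor R = 1/(1 − e^(−kτ)) ≈ 1.2747.
Each bolus raises the concentration by D/Vd = 157/203 ≈ 0.773 mcg/mL.
Cmax,ss = C₀/(1 − f) ≈ 0.773/0.7845 ≈ 0.985 mcg/mL.
One interval later, Cmin,ss = Cmax,ss·e^(−kτ) ≈ 0.985 × 0.2155 ≈ 0.212 mcg/mL.
Trough 0.2 mcg/mL vs MEC 1 mcg/mL: subtherapeutic.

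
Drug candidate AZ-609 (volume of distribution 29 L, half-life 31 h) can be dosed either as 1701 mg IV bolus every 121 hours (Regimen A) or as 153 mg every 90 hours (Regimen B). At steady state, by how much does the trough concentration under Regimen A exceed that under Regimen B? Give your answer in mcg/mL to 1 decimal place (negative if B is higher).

3.4 mcg/mL

Regimen A: f = (1/2)^(121/31) ≈ 0.0668; Cmin,ss = (1701/29)·f/(1−f) ≈ 4.199 mcg/mL.
Regimen B: f = (1/2)^(90/31) ≈ 0.1337; Cmin,ss = (153/29)·f/(1−f) ≈ 0.814 mcg/mL.
Difference ≈ 4.199 − 0.814 ≈ 3.385 mcg/mL.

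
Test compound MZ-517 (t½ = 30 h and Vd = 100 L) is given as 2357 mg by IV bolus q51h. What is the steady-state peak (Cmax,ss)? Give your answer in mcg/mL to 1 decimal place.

τ/t½ = 51/30 ≈ 1.7, so fraction remaining f = (1/2)^(51/30) ≈ 0.3078.
Accumulation ratio R = 1/(1 − f) ≈ 1/0.6922 ≈ 1.4447.
Each bolus raises the concentration by D/Vd = 2357/100 ≈ 23.570 mcg/mL.
Steady-state peak Cmax,ss = C₀·R ≈ 23.570 × 1.4447 ≈ 34.052 mcg/mL.

34.1 mcg/mL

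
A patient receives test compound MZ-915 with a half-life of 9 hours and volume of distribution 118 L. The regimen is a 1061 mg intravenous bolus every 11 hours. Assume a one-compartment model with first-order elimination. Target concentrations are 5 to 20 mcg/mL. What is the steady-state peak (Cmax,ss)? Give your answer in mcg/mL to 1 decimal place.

15.7 mcg/mL

Over one 11-h interval, 11/9 ≈ 1.2222 half-lives elapse, leaving f ≈ 0.4286 of each dose.
At steady state, accumulation factor R = 1/(1 − e^(−kτ)) ≈ 1.7501.
Each bolus raises the concentration by D/Vd = 1061/118 ≈ 8.992 mcg/mL.
Steady-state peak Cmax,ss = C₀·R ≈ 8.992 × 1.7501 ≈ 15.737 mcg/mL.
Peak 15.7 mcg/mL vs MTC 20 mcg/mL: below toxic threshold.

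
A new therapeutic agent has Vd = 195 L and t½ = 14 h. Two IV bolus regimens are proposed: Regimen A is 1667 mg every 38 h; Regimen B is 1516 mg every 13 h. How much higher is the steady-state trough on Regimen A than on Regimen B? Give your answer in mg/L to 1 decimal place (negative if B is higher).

-7.1 mg/L

Regimen A: f = (1/2)^(38/14) ≈ 0.1524; Cmin,ss = (1667/195)·f/(1−f) ≈ 1.537 mg/L.
Regimen B: f = (1/2)^(13/14) ≈ 0.5254; Cmin,ss = (1516/195)·f/(1−f) ≈ 8.607 mg/L.
Difference ≈ 1.537 − 8.607 ≈ -7.070 mg/L.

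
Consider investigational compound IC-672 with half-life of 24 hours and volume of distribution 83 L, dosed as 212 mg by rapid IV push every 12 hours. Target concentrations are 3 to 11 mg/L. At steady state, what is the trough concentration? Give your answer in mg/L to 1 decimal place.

6.2 mg/L

τ/t½ = 12/24 ≈ 0.5, so fraction remaining f = (1/2)^(12/24) ≈ 0.7071.
Single-dose peak C₀ = D/Vd = 212/83 ≈ 2.554 mg/L.
Steady-state trough Cmin,ss = C₀·f/(1−f) ≈ 2.554 × 0.7071/0.2929 ≈ 6.166 mg/L.
Trough 6.2 mg/L vs MEC 3 mg/L: adequate.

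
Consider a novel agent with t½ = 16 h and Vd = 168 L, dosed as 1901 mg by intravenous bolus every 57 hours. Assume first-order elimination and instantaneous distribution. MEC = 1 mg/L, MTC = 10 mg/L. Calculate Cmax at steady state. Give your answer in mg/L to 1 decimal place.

12.4 mg/L

Over one 57-h interval, 57/16 ≈ 3.5625 half-lives elapse, leaving f ≈ 0.0846 of each dose.
Accumulation ratio R = 1/(1 − f) ≈ 1/0.9154 ≈ 1.0924.
Single-dose peak C₀ = D/Vd = 1901/168 ≈ 11.315 mg/L.
Cmax,ss = C₀/(1 − f) ≈ 11.315/0.9154 ≈ 12.361 mg/L.
Peak 12.4 mg/L vs MTC 10 mg/L: exceeds toxic threshold.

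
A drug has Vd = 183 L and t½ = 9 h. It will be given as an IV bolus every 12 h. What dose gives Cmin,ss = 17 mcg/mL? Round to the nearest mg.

4728 mg

τ/t½ = 12/9 ≈ 1.3333, so f = (1/2)^(12/9) ≈ 0.396850.
Cmin,ss = (D/Vd)·f/(1−f), so D = Cmin,ss·Vd·(1−f)/f.
D = 17 × 183 × (1−f)/f ≈ 17 × 183 × 1.51984 ≈ 4728.22 mg.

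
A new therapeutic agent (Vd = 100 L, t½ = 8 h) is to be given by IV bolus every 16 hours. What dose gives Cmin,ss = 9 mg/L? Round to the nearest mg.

τ/t½ = 16/8 ≈ 2, so f = (1/2)^(16/8) ≈ 0.250000.
Cmin,ss = (D/Vd)·f/(1−f), so D = Cmin,ss·Vd·(1−f)/f.
D = 9 × 100 × (1−f)/f ≈ 9 × 100 × 3.00000 ≈ 2700.00 mg.

2700 mg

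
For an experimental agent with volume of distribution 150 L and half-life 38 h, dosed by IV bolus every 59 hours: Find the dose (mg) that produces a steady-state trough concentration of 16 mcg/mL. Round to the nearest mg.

τ/t½ = 59/38 ≈ 1.5526, so f = (1/2)^(59/38) ≈ 0.340888.
Cmin,ss = (D/Vd)·f/(1−f), so D = Cmin,ss·Vd·(1−f)/f.
D = 16 × 150 × (1−f)/f ≈ 16 × 150 × 1.93351 ≈ 4640.42 mg.

4640 mg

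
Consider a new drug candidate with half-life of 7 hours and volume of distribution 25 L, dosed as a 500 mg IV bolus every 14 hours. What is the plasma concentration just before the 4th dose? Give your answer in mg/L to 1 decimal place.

6.6 mg/L

f = (1/2)^(τ/t½) = (1/2)^(14/7) ≈ 0.2500.
C₀ = D/Vd = 500/25 ≈ 20.000 mg/L.
Before the 4th dose, 3 doses have been given. Superposition: Cmin = C₀·(f + f² + … + f^3).
≈ 20.000 × (0.2500 + 0.0625 + 0.0156) ≈ 20.000 × 0.3281 ≈ 6.562 mg/L.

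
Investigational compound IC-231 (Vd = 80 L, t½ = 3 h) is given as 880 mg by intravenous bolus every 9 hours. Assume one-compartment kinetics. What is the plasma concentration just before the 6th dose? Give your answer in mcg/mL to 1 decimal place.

1.6 mcg/mL

f = (1/2)^(τ/t½) = (1/2)^(9/3) ≈ 0.1250.
C₀ = D/Vd = 880/80 ≈ 11.000 mcg/mL.
Before the 6th dose, 5 doses have been given. Superposition: Cmin = C₀·(f + f² + … + f^5).
≈ 11.000 × (0.1250 + 0.0156 + 0.0020 + 0.0002 + 0.0000) ≈ 11.000 × 0.1428 ≈ 1.571 mcg/mL.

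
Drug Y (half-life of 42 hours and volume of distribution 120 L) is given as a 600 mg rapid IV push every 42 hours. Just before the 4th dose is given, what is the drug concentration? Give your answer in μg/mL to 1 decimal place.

f = (1/2)^(τ/t½) = (1/2)^(42/42) ≈ 0.5000.
C₀ = D/Vd = 600/120 ≈ 5.000 μg/mL.
Before the 4th dose, 3 doses have been given. Superposition: Cmin = C₀·(f + f² + … + f^3).
≈ 5.000 × (0.5000 + 0.2500 + 0.1250) ≈ 5.000 × 0.8750 ≈ 4.375 μg/mL.

4.4 μg/mL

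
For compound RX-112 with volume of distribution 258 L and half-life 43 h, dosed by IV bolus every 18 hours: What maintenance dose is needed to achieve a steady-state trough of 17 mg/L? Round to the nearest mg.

τ/t½ = 18/43 ≈ 0.4186, so f = (1/2)^(18/43) ≈ 0.748148.
Cmin,ss = (D/Vd)·f/(1−f), so D = Cmin,ss·Vd·(1−f)/f.
D = 17 × 258 × (1−f)/f ≈ 17 × 258 × 0.33663 ≈ 1476.46 mg.

1476 mg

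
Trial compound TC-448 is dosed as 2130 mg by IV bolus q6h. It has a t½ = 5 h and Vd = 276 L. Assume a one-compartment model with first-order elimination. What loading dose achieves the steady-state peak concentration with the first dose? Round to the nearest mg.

3772 mg

f = (1/2)^(6/5) ≈ 0.435275; accumulation ratio R = 1/(1−f) ≈ 1.77077.
Loading dose to hit Cmax,ss on first dose: D_load = D_maint·R ≈ 2130 × 1.77077 ≈ 3771.74 mg.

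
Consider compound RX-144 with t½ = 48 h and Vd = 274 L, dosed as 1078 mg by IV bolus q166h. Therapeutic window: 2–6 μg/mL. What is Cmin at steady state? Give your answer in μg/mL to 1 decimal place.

0.4 μg/mL

Over one 166-h interval, 166/48 ≈ 3.4583 half-lives elapse, leaving f ≈ 0.0910 of each dose.
Accumulation ratio R = 1/(1 − f) ≈ 1/0.9090 ≈ 1.1001.
Each bolus raises the concentration by D/Vd = 1078/274 ≈ 3.934 μg/mL.
Steady-state peak Cmax,ss = C₀·R ≈ 3.934 × 1.1001 ≈ 4.328 μg/mL.
One interval later, Cmin,ss = Cmax,ss·e^(−kτ) ≈ 4.328 × 0.0910 ≈ 0.394 μg/mL.
Trough 0.4 μg/mL vs MEC 2 μg/mL: subtherapeutic.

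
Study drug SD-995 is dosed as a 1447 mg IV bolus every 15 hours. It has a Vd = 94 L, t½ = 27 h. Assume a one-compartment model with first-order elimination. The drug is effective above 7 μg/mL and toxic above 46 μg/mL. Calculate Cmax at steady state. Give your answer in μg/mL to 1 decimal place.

τ/t½ = 15/27 ≈ 0.55556, so fraction remaining f = (1/2)^(15/27) ≈ 0.6804.
Accumulation ratio R = 1/(1 − f) ≈ 1/0.3196 ≈ 3.1289.
Each bolus raises the concentration by D/Vd = 1447/94 ≈ 15.394 μg/mL.
Steady-state peak Cmax,ss = C₀·R ≈ 15.394 × 3.1289 ≈ 48.166 μg/mL.
Peak 48.2 μg/mL vs MTC 46 μg/mL: exceeds toxic threshold.

48.2 μg/mL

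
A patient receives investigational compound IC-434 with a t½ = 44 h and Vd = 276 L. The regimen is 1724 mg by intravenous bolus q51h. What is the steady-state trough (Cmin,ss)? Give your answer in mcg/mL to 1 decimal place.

5.1 mcg/mL

k = ln2/t½ = ln2/44 ≈ 0.015753 h⁻¹; fraction remaining f = e^(−kτ) = e^(−0.015753×51) ≈ 0.4478.
At steady state, accumulation factor R = 1/(1 − e^(−kτ)) ≈ 1.8109.
Each bolus raises the concentration by D/Vd = 1724/276 ≈ 6.246 mcg/mL.
Cmax,ss = C₀/(1 − f) ≈ 6.246/0.5522 ≈ 11.311 mcg/mL.
Steady-state trough Cmin,ss = Cmax,ss·f ≈ 11.311 × 0.4478 ≈ 5.065 mcg/mL.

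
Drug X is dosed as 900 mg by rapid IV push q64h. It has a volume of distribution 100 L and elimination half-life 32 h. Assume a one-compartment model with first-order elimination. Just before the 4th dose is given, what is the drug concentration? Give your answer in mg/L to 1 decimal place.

3.0 mg/L

f = (1/2)^(τ/t½) = (1/2)^(64/32) ≈ 0.2500.
C₀ = D/Vd = 900/100 ≈ 9.000 mg/L.
Before the 4th dose, 3 doses have been given. Superposition: Cmin = C₀·(f + f² + … + f^3).
≈ 9.000 × (0.2500 + 0.0625 + 0.0156) ≈ 9.000 × 0.3281 ≈ 2.953 mg/L.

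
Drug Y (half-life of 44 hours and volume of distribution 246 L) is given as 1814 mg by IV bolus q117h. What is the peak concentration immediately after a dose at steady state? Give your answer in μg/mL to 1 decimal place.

Over one 117-h interval, 117/44 ≈ 2.6591 half-lives elapse, leaving f ≈ 0.1583 of each dose.
Accumulation ratio R = 1/(1 − f) ≈ 1/0.8417 ≈ 1.1881.
Each bolus raises the concentration by D/Vd = 1814/246 ≈ 7.374 μg/mL.
Steady-state peak Cmax,ss = C₀·R ≈ 7.374 × 1.1881 ≈ 8.761 μg/mL.

8.8 μg/mL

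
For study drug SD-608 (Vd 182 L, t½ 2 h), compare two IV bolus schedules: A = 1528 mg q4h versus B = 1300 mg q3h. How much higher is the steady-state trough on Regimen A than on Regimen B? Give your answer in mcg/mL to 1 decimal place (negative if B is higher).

-1.1 mcg/mL

Regimen A: f = (1/2)^(4/2) ≈ 0.2500; Cmin,ss = (1528/182)·f/(1−f) ≈ 2.799 mcg/mL.
Regimen B: f = (1/2)^(3/2) ≈ 0.3536; Cmin,ss = (1300/182)·f/(1−f) ≈ 3.907 mcg/mL.
Difference ≈ 2.799 − 3.907 ≈ -1.108 mcg/mL.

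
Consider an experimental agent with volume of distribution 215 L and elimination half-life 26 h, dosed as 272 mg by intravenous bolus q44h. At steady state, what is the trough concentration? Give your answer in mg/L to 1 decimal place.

0.6 mg/L

k = ln2/t½ = ln2/26 ≈ 0.026660 h⁻¹; fraction remaining f = e^(−kτ) = e^(−0.026660×44) ≈ 0.3094.
At steady state, accumulation factor R = 1/(1 − e^(−kτ)) ≈ 1.4480.
Single-dose peak C₀ = D/Vd = 272/215 ≈ 1.265 mg/L.
Cmax,ss = C₀/(1 − f) ≈ 1.265/0.6906 ≈ 1.832 mg/L.
Steady-state trough Cmin,ss = Cmax,ss·f ≈ 1.832 × 0.3094 ≈ 0.567 mg/L.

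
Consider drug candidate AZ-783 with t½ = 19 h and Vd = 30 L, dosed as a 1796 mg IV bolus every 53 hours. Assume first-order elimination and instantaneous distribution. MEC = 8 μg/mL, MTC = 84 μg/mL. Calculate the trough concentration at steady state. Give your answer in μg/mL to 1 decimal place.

Over one 53-h interval, 53/19 ≈ 2.7895 half-lives elapse, leaving f ≈ 0.1446 of each dose.
Single-dose peak C₀ = D/Vd = 1796/30 ≈ 59.867 μg/mL.
Steady-state trough Cmin,ss = C₀·f/(1−f) ≈ 59.867 × 0.1446/0.8554 ≈ 10.120 μg/mL.
Trough 10.1 μg/mL vs MEC 8 μg/mL: adequate.

10.1 μg/mL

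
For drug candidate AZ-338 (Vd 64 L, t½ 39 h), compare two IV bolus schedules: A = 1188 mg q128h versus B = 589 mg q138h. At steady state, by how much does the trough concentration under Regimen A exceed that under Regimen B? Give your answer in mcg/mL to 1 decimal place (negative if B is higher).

Regimen A: f = (1/2)^(128/39) ≈ 0.1028; Cmin,ss = (1188/64)·f/(1−f) ≈ 2.127 mcg/mL.
Regimen B: f = (1/2)^(138/39) ≈ 0.0861; Cmin,ss = (589/64)·f/(1−f) ≈ 0.867 mcg/mL.
Difference ≈ 2.127 − 0.867 ≈ 1.260 mcg/mL.

1.3 mcg/mL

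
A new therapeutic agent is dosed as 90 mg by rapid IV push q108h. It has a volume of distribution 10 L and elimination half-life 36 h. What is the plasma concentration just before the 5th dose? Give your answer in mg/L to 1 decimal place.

f = (1/2)^(τ/t½) = (1/2)^(108/36) ≈ 0.1250.
C₀ = D/Vd = 90/10 ≈ 9.000 mg/L.
Before the 5th dose, 4 doses have been given. Superposition: Cmin = C₀·(f + f² + … + f^4).
≈ 9.000 × (0.1250 + 0.0156 + 0.0020 + 0.0002) ≈ 9.000 × 0.1428 ≈ 1.285 mg/L.

1.3 mg/L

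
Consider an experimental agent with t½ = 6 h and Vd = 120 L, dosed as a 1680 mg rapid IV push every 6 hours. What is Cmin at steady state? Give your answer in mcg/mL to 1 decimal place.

14.0 mcg/mL

The dosing interval is 1 half-life, so f = 2^(−1) = 0.5.
Accumulation ratio R = 1/(1 − f) = 1/0.5 = 2/1.
Single-dose peak C₀ = D/Vd = 1680/120 = 14 mcg/mL.
Steady-state peak Cmax,ss = C₀·R = 14 × 2/1 ≈ 28.000 mcg/mL.
Steady-state trough Cmin,ss = Cmax,ss·f ≈ 28.000 × 0.5 ≈ 14.000 mcg/mL.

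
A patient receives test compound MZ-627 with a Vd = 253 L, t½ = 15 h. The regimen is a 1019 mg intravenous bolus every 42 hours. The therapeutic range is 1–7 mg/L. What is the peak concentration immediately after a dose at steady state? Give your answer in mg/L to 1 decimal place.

4.7 mg/L

k = ln2/t½ = ln2/15 ≈ 0.046210 h⁻¹; fraction remaining f = e^(−kτ) = e^(−0.046210×42) ≈ 0.1436.
Accumulation ratio R = 1/(1 − f) ≈ 1/0.8564 ≈ 1.1677.
Each bolus raises the concentration by D/Vd = 1019/253 ≈ 4.028 mg/L.
Cmax,ss = C₀/(1 − f) ≈ 4.028/0.8564 ≈ 4.703 mg/L.
Peak 4.7 mg/L vs MTC 7 mg/L: below toxic threshold.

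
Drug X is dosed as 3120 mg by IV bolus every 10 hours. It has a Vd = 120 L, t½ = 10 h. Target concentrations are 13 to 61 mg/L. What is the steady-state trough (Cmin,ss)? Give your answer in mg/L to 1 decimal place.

τ = 10 h = 1 half-life, so f = (1/2)^1 = 0.5.
Accumulation ratio R = 1/(1 − f) = 1/0.5 = 2/1.
Single-dose peak C₀ = D/Vd = 3120/120 = 26 mg/L.
Steady-state peak Cmax,ss = C₀·R = 26 × 2/1 ≈ 52.000 mg/L.
Steady-state trough Cmin,ss = Cmax,ss·f ≈ 52.000 × 0.5 ≈ 26.000 mg/L.
Trough 26.0 mg/L vs MEC 13 mg/L: adequate.

26.0 mg/L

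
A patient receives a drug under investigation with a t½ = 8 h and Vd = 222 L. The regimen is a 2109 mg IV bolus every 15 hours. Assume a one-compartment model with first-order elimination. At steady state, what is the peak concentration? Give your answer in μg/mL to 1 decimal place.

13.1 μg/mL

Over one 15-h interval, 15/8 ≈ 1.875 half-lives elapse, leaving f ≈ 0.2726 of each dose.
Accumulation ratio R = 1/(1 − f) ≈ 1/0.7274 ≈ 1.3748.
Each bolus raises the concentration by D/Vd = 2109/222 ≈ 9.500 μg/mL.
Steady-state peak Cmax,ss = C₀·R ≈ 9.500 × 1.3748 ≈ 13.061 μg/mL.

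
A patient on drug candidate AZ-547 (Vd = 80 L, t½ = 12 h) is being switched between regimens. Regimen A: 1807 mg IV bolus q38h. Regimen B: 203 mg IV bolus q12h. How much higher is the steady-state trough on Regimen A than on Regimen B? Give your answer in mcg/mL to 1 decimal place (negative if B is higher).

0.3 mcg/mL

Regimen A: f = (1/2)^(38/12) ≈ 0.1114; Cmin,ss = (1807/80)·f/(1−f) ≈ 2.832 mcg/mL.
Regimen B: f = (1/2)^(12/12) ≈ 0.5000; Cmin,ss = (203/80)·f/(1−f) ≈ 2.538 mcg/mL.
Difference ≈ 2.832 − 2.538 ≈ 0.294 mcg/mL.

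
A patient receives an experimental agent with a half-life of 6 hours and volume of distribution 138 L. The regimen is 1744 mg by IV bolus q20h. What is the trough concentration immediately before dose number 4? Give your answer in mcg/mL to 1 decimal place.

1.4 mcg/mL

f = (1/2)^(τ/t½) = (1/2)^(20/6) ≈ 0.0992.
C₀ = D/Vd = 1744/138 ≈ 12.638 mcg/mL.
Before the 4th dose, 3 doses have been given. Superposition: Cmin = C₀·(f + f² + … + f^3).
≈ 12.638 × (0.0992 + 0.0098 + 0.0010) ≈ 12.638 × 0.1100 ≈ 1.390 mcg/mL.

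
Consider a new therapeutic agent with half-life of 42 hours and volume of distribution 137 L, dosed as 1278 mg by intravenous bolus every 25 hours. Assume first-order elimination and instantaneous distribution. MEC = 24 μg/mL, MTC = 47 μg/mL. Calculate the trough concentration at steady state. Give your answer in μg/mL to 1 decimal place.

18.3 μg/mL

Over one 25-h interval, 25/42 ≈ 0.59524 half-lives elapse, leaving f ≈ 0.6619 of each dose.
Accumulation ratio R = 1/(1 − f) ≈ 1/0.3381 ≈ 2.9577.
Each bolus raises the concentration by D/Vd = 1278/137 ≈ 9.328 μg/mL.
Cmax,ss = C₀/(1 − f) ≈ 9.328/0.3381 ≈ 27.589 μg/mL.
Steady-state trough Cmin,ss = Cmax,ss·f ≈ 27.589 × 0.6619 ≈ 18.261 μg/mL.
Trough 18.3 μg/mL vs MEC 24 μg/mL: subtherapeutic.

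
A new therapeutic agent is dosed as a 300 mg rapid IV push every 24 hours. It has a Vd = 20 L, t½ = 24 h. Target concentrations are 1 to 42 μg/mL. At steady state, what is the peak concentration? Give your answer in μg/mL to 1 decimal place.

The dosing interval is 1 half-life, so f = 2^(−1) = 0.5.
Accumulation ratio R = 1/(1 − f) = 1/0.5 = 2/1.
Single-dose peak C₀ = D/Vd = 300/20 = 15 μg/mL.
Steady-state peak Cmax,ss = C₀·R = 15 × 2/1 ≈ 30.000 μg/mL.
Peak 30.0 μg/mL vs MTC 42 μg/mL: below toxic threshold.

30.0 μg/mL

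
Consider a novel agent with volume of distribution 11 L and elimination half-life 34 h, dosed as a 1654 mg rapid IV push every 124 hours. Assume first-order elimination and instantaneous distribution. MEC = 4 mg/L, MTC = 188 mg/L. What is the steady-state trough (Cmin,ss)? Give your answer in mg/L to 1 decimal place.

13.0 mg/L

Over one 124-h interval, 124/34 ≈ 3.6471 half-lives elapse, leaving f ≈ 0.0798 of each dose.
At steady state, accumulation factor R = 1/(1 − e^(−kτ)) ≈ 1.0867.
Each bolus raises the concentration by D/Vd = 1654/11 ≈ 150.364 mg/L.
Steady-state peak Cmax,ss = C₀·R ≈ 150.364 × 1.0867 ≈ 163.401 mg/L.
Steady-state trough Cmin,ss = Cmax,ss·f ≈ 163.401 × 0.0798 ≈ 13.039 mg/L.
Trough 13.0 mg/L vs MEC 4 mg/L: adequate.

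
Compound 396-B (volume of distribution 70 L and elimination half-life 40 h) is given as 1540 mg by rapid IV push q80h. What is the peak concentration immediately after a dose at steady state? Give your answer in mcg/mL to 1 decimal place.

The dosing interval is 2 half-lives, so f = 2^(−2) = 0.25.
Accumulation ratio R = 1/(1 − f) = 1/0.75 = 4/3.
Single-dose peak C₀ = D/Vd = 1540/70 = 22 mcg/mL.
Steady-state peak Cmax,ss = C₀·R = 22 × 4/3 ≈ 29.333 mcg/mL.

29.3 mcg/mL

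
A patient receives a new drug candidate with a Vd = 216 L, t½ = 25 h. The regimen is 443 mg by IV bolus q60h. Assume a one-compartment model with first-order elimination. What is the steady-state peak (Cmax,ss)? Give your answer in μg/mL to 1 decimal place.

2.5 μg/mL

k = ln2/t½ = ln2/25 ≈ 0.027726 h⁻¹; fraction remaining f = e^(−kτ) = e^(−0.027726×60) ≈ 0.1895.
Accumulation ratio R = 1/(1 − f) ≈ 1/0.8105 ≈ 1.2338.
Each bolus raises the concentration by D/Vd = 443/216 ≈ 2.051 μg/mL.
Cmax,ss = C₀/(1 − f) ≈ 2.051/0.8105 ≈ 2.531 μg/mL.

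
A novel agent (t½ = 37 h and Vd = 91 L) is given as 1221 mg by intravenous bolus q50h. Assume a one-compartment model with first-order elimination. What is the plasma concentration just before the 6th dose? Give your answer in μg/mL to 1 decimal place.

f = (1/2)^(τ/t½) = (1/2)^(50/37) ≈ 0.3919.
C₀ = D/Vd = 1221/91 ≈ 13.418 μg/mL.
Before the 6th dose, 5 doses have been given. Superposition: Cmin = C₀·(f + f² + … + f^5).
≈ 13.418 × (0.3919 + 0.1536 + 0.0602 + 0.0236 + 0.0092) ≈ 13.418 × 0.6385 ≈ 8.567 μg/mL.

8.6 μg/mL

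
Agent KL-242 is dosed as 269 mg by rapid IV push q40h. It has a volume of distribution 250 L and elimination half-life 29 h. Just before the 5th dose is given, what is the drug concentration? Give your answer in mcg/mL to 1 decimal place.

0.7 mcg/mL

f = (1/2)^(τ/t½) = (1/2)^(40/29) ≈ 0.3844.
C₀ = D/Vd = 269/250 ≈ 1.076 mcg/mL.
Before the 5th dose, 4 doses have been given. Superposition: Cmin = C₀·(f + f² + … + f^4).
≈ 1.076 × (0.3844 + 0.1478 + 0.0568 + 0.0218) ≈ 1.076 × 0.6108 ≈ 0.657 mcg/mL.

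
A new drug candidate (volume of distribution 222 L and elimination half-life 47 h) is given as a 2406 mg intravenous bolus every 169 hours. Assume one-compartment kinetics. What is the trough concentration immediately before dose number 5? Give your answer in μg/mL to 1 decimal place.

1.0 μg/mL

f = (1/2)^(τ/t½) = (1/2)^(169/47) ≈ 0.0827.
C₀ = D/Vd = 2406/222 ≈ 10.838 μg/mL.
Before the 5th dose, 4 doses have been given. Superposition: Cmin = C₀·(f + f² + … + f^4).
≈ 10.838 × (0.0827 + 0.0068 + 0.0006 + 0.0000) ≈ 10.838 × 0.0901 ≈ 0.977 μg/mL.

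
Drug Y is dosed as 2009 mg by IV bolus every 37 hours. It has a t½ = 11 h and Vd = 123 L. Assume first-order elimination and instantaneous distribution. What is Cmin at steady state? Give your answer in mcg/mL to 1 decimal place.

1.8 mcg/mL

k = ln2/t½ = ln2/11 ≈ 0.063013 h⁻¹; fraction remaining f = e^(−kτ) = e^(−0.063013×37) ≈ 0.0972.
Single-dose peak C₀ = D/Vd = 2009/123 ≈ 16.333 mcg/mL.
Steady-state trough Cmin,ss = C₀·f/(1−f) ≈ 16.333 × 0.0972/0.9028 ≈ 1.758 mcg/mL.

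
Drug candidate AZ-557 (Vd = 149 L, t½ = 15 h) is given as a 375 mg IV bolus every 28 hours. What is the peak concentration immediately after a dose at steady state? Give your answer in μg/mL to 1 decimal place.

3.5 μg/mL

k = ln2/t½ = ln2/15 ≈ 0.046210 h⁻¹; fraction remaining f = e^(−kτ) = e^(−0.046210×28) ≈ 0.2742.
At steady state, accumulation factor R = 1/(1 − e^(−kτ)) ≈ 1.3778.
Each bolus raises the concentration by D/Vd = 375/149 ≈ 2.517 μg/mL.
Steady-state peak Cmax,ss = C₀·R ≈ 2.517 × 1.3778 ≈ 3.468 μg/mL.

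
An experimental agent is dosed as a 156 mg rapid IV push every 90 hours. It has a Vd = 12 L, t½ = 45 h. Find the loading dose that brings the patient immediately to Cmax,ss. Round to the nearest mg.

208 mg

f = (1/2)^(90/45) ≈ 0.250000; accumulation ratio R = 1/(1−f) ≈ 1.33333.
Loading dose to hit Cmax,ss on first dose: D_load = D_maint·R ≈ 156 × 1.33333 ≈ 208.00 mg.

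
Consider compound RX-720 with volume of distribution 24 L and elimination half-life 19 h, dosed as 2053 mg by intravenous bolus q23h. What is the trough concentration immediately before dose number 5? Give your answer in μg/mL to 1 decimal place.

62.8 μg/mL

f = (1/2)^(τ/t½) = (1/2)^(23/19) ≈ 0.4321.
C₀ = D/Vd = 2053/24 ≈ 85.542 μg/mL.
Before the 5th dose, 4 doses have been given. Superposition: Cmin = C₀·(f + f² + … + f^4).
≈ 85.542 × (0.4321 + 0.1867 + 0.0807 + 0.0349) ≈ 85.542 × 0.7344 ≈ 62.822 μg/mL.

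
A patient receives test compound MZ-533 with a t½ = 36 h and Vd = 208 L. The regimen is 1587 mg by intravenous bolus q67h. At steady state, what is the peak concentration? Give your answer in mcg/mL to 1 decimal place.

Over one 67-h interval, 67/36 ≈ 1.8611 half-lives elapse, leaving f ≈ 0.2753 of each dose.
Accumulation ratio R = 1/(1 − f) ≈ 1/0.7247 ≈ 1.3799.
Single-dose peak C₀ = D/Vd = 1587/208 ≈ 7.630 mcg/mL.
Steady-state peak Cmax,ss = C₀·R ≈ 7.630 × 1.3799 ≈ 10.529 mcg/mL.

10.5 mcg/mL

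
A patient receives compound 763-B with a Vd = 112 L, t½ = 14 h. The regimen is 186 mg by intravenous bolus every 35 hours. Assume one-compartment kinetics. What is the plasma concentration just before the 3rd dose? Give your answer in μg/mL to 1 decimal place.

0.3 μg/mL

f = (1/2)^(τ/t½) = (1/2)^(35/14) ≈ 0.1768.
C₀ = D/Vd = 186/112 ≈ 1.661 μg/mL.
Before the 3rd dose, 2 doses have been given. Superposition: Cmin = C₀·(f + f²).
≈ 1.661 × (0.1768 + 0.0313) ≈ 1.661 × 0.2081 ≈ 0.346 μg/mL.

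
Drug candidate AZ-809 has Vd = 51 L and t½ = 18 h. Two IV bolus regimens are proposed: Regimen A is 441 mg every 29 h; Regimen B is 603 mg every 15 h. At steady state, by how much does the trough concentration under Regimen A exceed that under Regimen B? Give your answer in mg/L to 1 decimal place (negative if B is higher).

Regimen A: f = (1/2)^(29/18) ≈ 0.3273; Cmin,ss = (441/51)·f/(1−f) ≈ 4.207 mg/L.
Regimen B: f = (1/2)^(15/18) ≈ 0.5612; Cmin,ss = (603/51)·f/(1−f) ≈ 15.122 mg/L.
Difference ≈ 4.207 − 15.122 ≈ -10.915 mg/L.

-10.9 mg/L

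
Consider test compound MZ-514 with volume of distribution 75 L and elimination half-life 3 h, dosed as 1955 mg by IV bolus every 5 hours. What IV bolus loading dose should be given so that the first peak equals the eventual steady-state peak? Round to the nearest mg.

f = (1/2)^(5/3) ≈ 0.314980; accumulation ratio R = 1/(1−f) ≈ 1.45981.
Loading dose to hit Cmax,ss on first dose: D_load = D_maint·R ≈ 1955 × 1.45981 ≈ 2853.93 mg.

2854 mg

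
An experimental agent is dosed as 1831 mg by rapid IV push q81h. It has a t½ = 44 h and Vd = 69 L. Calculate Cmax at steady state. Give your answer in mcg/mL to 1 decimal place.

36.8 mcg/mL

Over one 81-h interval, 81/44 ≈ 1.8409 half-lives elapse, leaving f ≈ 0.2791 of each dose.
At steady state, accumulation factor R = 1/(1 − e^(−kτ)) ≈ 1.3872.
Each bolus raises the concentration by D/Vd = 1831/69 ≈ 26.536 mcg/mL.
Steady-state peak Cmax,ss = C₀·R ≈ 26.536 × 1.3872 ≈ 36.811 mcg/mL.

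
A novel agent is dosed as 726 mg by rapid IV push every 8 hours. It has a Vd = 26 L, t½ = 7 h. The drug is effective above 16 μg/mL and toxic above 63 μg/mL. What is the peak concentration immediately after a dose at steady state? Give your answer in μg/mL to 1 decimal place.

k = ln2/t½ = ln2/7 ≈ 0.099021 h⁻¹; fraction remaining f = e^(−kτ) = e^(−0.099021×8) ≈ 0.4529.
Accumulation ratio R = 1/(1 − f) ≈ 1/0.5471 ≈ 1.8278.
Each bolus raises the concentration by D/Vd = 726/26 ≈ 27.923 μg/mL.
Steady-state peak Cmax,ss = C₀·R ≈ 27.923 × 1.8278 ≈ 51.038 μg/mL.
Peak 51.0 μg/mL vs MTC 63 μg/mL: below toxic threshold.

51.0 μg/mL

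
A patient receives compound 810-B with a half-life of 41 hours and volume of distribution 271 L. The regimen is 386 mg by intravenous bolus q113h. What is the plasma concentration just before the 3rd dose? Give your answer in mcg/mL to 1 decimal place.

f = (1/2)^(τ/t½) = (1/2)^(113/41) ≈ 0.1480.
C₀ = D/Vd = 386/271 ≈ 1.424 mcg/mL.
Before the 3rd dose, 2 doses have been given. Superposition: Cmin = C₀·(f + f²).
≈ 1.424 × (0.1480 + 0.0219) ≈ 1.424 × 0.1699 ≈ 0.242 mcg/mL.

0.2 mcg/mL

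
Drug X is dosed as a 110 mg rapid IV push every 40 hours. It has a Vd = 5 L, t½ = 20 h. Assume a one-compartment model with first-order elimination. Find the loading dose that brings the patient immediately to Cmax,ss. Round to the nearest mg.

f = (1/2)^(40/20) ≈ 0.250000; accumulation ratio R = 1/(1−f) ≈ 1.33333.
Loading dose to hit Cmax,ss on first dose: D_load = D_maint·R ≈ 110 × 1.33333 ≈ 146.67 mg.

147 mg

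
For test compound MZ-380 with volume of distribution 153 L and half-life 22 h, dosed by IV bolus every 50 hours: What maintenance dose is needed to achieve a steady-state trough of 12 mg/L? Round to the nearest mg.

7036 mg

τ/t½ = 50/22 ≈ 2.2727, so f = (1/2)^(50/22) ≈ 0.206938.
Cmin,ss = (D/Vd)·f/(1−f), so D = Cmin,ss·Vd·(1−f)/f.
D = 12 × 153 × (1−f)/f ≈ 12 × 153 × 3.83237 ≈ 7036.23 mg.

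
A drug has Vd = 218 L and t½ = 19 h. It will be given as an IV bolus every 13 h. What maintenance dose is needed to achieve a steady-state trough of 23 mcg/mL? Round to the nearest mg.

3043 mg

τ/t½ = 13/19 ≈ 0.68421, so f = (1/2)^(13/19) ≈ 0.622346.
Cmin,ss = (D/Vd)·f/(1−f), so D = Cmin,ss·Vd·(1−f)/f.
D = 23 × 218 × (1−f)/f ≈ 23 × 218 × 0.60682 ≈ 3042.60 mg.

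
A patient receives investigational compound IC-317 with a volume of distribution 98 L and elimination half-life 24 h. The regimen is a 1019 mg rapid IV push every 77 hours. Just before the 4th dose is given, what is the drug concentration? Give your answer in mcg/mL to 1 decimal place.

1.3 mcg/mL

f = (1/2)^(τ/t½) = (1/2)^(77/24) ≈ 0.1082.
C₀ = D/Vd = 1019/98 ≈ 10.398 mcg/mL.
Before the 4th dose, 3 doses have been given. Superposition: Cmin = C₀·(f + f² + … + f^3).
≈ 10.398 × (0.1082 + 0.0117 + 0.0013) ≈ 10.398 × 0.1212 ≈ 1.260 mcg/mL.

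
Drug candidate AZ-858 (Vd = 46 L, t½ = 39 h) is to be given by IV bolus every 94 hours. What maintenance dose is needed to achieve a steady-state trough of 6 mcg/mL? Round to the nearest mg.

1191 mg

τ/t½ = 94/39 ≈ 2.4103, so f = (1/2)^(94/39) ≈ 0.188122.
Cmin,ss = (D/Vd)·f/(1−f), so D = Cmin,ss·Vd·(1−f)/f.
D = 6 × 46 × (1−f)/f ≈ 6 × 46 × 4.31570 ≈ 1191.13 mg.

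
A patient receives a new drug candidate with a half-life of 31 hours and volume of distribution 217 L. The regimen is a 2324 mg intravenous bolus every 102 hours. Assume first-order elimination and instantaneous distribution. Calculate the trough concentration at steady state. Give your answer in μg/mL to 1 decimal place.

1.2 μg/mL

τ/t½ = 102/31 ≈ 3.2903, so fraction remaining f = (1/2)^(102/31) ≈ 0.1022.
Each bolus raises the concentration by D/Vd = 2324/217 ≈ 10.710 μg/mL.
Steady-state trough Cmin,ss = C₀·f/(1−f) ≈ 10.710 × 0.1022/0.8978 ≈ 1.219 μg/mL.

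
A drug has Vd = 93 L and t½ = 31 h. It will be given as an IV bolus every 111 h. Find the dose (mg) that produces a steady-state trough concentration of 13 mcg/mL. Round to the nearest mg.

13256 mg

τ/t½ = 111/31 ≈ 3.5806, so f = (1/2)^(111/31) ≈ 0.083583.
Cmin,ss = (D/Vd)·f/(1−f), so D = Cmin,ss·Vd·(1−f)/f.
D = 13 × 93 × (1−f)/f ≈ 13 × 93 × 10.96416 ≈ 13255.67 mg.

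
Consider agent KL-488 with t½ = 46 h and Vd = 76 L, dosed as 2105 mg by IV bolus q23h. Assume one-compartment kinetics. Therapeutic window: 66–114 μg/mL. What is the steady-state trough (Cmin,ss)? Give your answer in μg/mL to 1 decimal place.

Over one 23-h interval, 23/46 ≈ 0.5 half-lives elapse, leaving f ≈ 0.7071 of each dose.
Each bolus raises the concentration by D/Vd = 2105/76 ≈ 27.697 μg/mL.
Steady-state trough Cmin,ss = C₀·f/(1−f) ≈ 27.697 × 0.7071/0.2929 ≈ 66.864 μg/mL.
Trough 66.9 μg/mL vs MEC 66 μg/mL: adequate.

66.9 μg/mL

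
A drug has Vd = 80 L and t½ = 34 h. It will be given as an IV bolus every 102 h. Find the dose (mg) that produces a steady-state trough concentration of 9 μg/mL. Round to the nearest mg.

τ/t½ = 102/34 ≈ 3, so f = (1/2)^(102/34) ≈ 0.125000.
Cmin,ss = (D/Vd)·f/(1−f), so D = Cmin,ss·Vd·(1−f)/f.
D = 9 × 80 × (1−f)/f ≈ 9 × 80 × 7.00000 ≈ 5040.00 mg.

5040 mg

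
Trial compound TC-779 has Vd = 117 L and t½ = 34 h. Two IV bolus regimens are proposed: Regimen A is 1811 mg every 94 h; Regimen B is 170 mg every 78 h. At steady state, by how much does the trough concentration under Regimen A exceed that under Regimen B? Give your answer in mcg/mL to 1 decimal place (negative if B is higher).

Regimen A: f = (1/2)^(94/34) ≈ 0.1471; Cmin,ss = (1811/117)·f/(1−f) ≈ 2.670 mcg/mL.
Regimen B: f = (1/2)^(78/34) ≈ 0.2039; Cmin,ss = (170/117)·f/(1−f) ≈ 0.372 mcg/mL.
Difference ≈ 2.670 − 0.372 ≈ 2.298 mcg/mL.

2.3 mcg/mL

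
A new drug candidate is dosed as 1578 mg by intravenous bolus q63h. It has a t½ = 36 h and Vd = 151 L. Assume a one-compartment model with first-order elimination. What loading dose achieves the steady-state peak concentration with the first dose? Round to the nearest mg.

2246 mg

f = (1/2)^(63/36) ≈ 0.297302; accumulation ratio R = 1/(1−f) ≈ 1.42309.
Loading dose to hit Cmax,ss on first dose: D_load = D_maint·R ≈ 1578 × 1.42309 ≈ 2245.64 mg.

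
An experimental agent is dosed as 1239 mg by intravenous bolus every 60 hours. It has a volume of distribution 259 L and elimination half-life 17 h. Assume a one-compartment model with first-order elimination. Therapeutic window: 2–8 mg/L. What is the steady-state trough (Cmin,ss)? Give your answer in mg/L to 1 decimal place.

τ/t½ = 60/17 ≈ 3.5294, so fraction remaining f = (1/2)^(60/17) ≈ 0.0866.
Single-dose peak C₀ = D/Vd = 1239/259 ≈ 4.784 mg/L.
Steady-state trough Cmin,ss = C₀·f/(1−f) ≈ 4.784 × 0.0866/0.9134 ≈ 0.454 mg/L.
Trough 0.5 mg/L vs MEC 2 mg/L: subtherapeutic.

0.5 mg/L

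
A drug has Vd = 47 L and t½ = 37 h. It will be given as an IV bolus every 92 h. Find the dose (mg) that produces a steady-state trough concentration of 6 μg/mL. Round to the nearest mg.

1298 mg

τ/t½ = 92/37 ≈ 2.4865, so f = (1/2)^(92/37) ≈ 0.178440.
Cmin,ss = (D/Vd)·f/(1−f), so D = Cmin,ss·Vd·(1−f)/f.
D = 6 × 47 × (1−f)/f ≈ 6 × 47 × 4.60412 ≈ 1298.36 mg.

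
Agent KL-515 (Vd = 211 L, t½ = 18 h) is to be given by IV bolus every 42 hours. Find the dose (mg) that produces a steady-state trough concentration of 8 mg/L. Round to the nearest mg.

τ/t½ = 42/18 ≈ 2.3333, so f = (1/2)^(42/18) ≈ 0.198425.
Cmin,ss = (D/Vd)·f/(1−f), so D = Cmin,ss·Vd·(1−f)/f.
D = 8 × 211 × (1−f)/f ≈ 8 × 211 × 4.03969 ≈ 6819.00 mg.

6819 mg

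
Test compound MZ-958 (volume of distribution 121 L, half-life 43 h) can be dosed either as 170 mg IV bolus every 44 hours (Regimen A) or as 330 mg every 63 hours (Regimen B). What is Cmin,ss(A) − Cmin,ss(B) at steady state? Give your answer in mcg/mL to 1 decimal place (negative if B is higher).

Regimen A: f = (1/2)^(44/43) ≈ 0.4920; Cmin,ss = (170/121)·f/(1−f) ≈ 1.361 mcg/mL.
Regimen B: f = (1/2)^(63/43) ≈ 0.3622; Cmin,ss = (330/121)·f/(1−f) ≈ 1.549 mcg/mL.
Difference ≈ 1.361 − 1.549 ≈ -0.188 mcg/mL.

-0.2 mcg/mL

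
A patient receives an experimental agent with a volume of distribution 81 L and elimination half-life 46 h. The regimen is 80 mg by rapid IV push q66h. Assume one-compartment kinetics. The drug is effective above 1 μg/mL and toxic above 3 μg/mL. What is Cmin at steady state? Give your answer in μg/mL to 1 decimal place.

0.6 μg/mL

Over one 66-h interval, 66/46 ≈ 1.4348 half-lives elapse, leaving f ≈ 0.3699 of each dose.
Single-dose peak C₀ = D/Vd = 80/81 ≈ 0.988 μg/mL.
Steady-state trough Cmin,ss = C₀·f/(1−f) ≈ 0.988 × 0.3699/0.6301 ≈ 0.580 μg/mL.
Trough 0.6 μg/mL vs MEC 1 μg/mL: subtherapeutic.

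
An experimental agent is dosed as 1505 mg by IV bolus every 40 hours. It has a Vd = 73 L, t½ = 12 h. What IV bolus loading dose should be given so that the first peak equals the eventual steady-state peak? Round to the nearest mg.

1671 mg

f = (1/2)^(40/12) ≈ 0.099213; accumulation ratio R = 1/(1−f) ≈ 1.11014.
Loading dose to hit Cmax,ss on first dose: D_load = D_maint·R ≈ 1505 × 1.11014 ≈ 1670.76 mg.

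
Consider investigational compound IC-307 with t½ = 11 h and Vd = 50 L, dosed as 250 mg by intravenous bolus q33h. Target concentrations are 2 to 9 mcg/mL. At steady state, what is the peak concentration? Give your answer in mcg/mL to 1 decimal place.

τ = 33 h = 3 half-lives, so f = (1/2)^3 = 0.125.
At steady state, R = 1/(1 − 0.125) = 8/7.
Single-dose peak C₀ = D/Vd = 250/50 = 5 mcg/mL.
Steady-state peak Cmax,ss = C₀·R = 5 × 8/7 ≈ 5.714 mcg/mL.
Peak 5.7 mcg/mL vs MTC 9 mcg/mL: below toxic threshold.

5.7 mcg/mL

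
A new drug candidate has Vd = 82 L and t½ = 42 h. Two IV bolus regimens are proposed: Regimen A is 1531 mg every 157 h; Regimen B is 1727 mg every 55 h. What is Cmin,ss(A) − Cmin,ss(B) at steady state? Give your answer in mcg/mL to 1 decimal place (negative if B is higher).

-12.7 mcg/mL

Regimen A: f = (1/2)^(157/42) ≈ 0.0749; Cmin,ss = (1531/82)·f/(1−f) ≈ 1.512 mcg/mL.
Regimen B: f = (1/2)^(55/42) ≈ 0.4035; Cmin,ss = (1727/82)·f/(1−f) ≈ 14.247 mcg/mL.
Difference ≈ 1.512 − 14.247 ≈ -12.735 mcg/mL.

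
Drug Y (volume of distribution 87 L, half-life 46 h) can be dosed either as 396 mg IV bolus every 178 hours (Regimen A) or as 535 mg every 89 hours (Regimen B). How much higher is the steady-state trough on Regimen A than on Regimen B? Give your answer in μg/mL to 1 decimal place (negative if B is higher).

-1.8 μg/mL

Regimen A: f = (1/2)^(178/46) ≈ 0.0684; Cmin,ss = (396/87)·f/(1−f) ≈ 0.334 μg/mL.
Regimen B: f = (1/2)^(89/46) ≈ 0.2616; Cmin,ss = (535/87)·f/(1−f) ≈ 2.179 μg/mL.
Difference ≈ 0.334 − 2.179 ≈ -1.845 μg/mL.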